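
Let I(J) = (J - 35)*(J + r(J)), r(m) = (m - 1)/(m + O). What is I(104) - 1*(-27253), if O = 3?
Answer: 3691010/107 ≈ 34495.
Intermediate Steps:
r(m) = (-1 + m)/(3 + m) (r(m) = (m - 1)/(m + 3) = (-1 + m)/(3 + m))
I(J) = (-35 + J)*(J + (-1 + J)/(3 + J)) (I(J) = (J - 35)*(J + (-1 + J)/(3 + J)) = (-35 + J)*(J + (-1 + J)/(3 + J)))
I(104) - 1*(-27253) = (35 + 104**3 - 141*104 - 31*104**2)/(3 + 104) - 1*(-27253) = (35 + 1124864 - 14664 - 31*10816)/107 + 27253 = (35 + 1124864 - 14664 - 335296)/107 + 27253 = (1/107)*774939 + 27253 = 774939/107 + 27253 = 3691010/107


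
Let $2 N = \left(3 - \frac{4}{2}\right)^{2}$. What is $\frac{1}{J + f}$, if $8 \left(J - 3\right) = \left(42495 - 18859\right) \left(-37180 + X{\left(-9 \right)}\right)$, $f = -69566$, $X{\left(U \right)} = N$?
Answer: $- \frac{4}{439665583} \approx -9.0978 \cdot 10^{-9}$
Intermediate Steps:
$N = \frac{1}{2}$ ($N = \frac{\left(3 - \frac{4}{2}\right)^{2}}{2} = \frac{\left(3 - 2\right)^{2}}{2} = \frac{1^{2}}{2} = \frac{1}{2} \cdot 1 = \frac{1}{2} \approx 0.5$)
$X{\left(U \right)} = \frac{1}{2}$
$J = - \frac{439387319}{4}$ ($J = 3 + \frac{\left(42495 - 18859\right) \left(-37180 + \frac{1}{2}\right)}{8} = 3 + \frac{23636 \left(- \frac{74359}{2}\right)}{8} = 3 + \frac{1}{8} \left(-878774662\right) = 3 - \frac{439387331}{4} = - \frac{439387319}{4} \approx -1.0985 \cdot 10^{8}$)
$\frac{1}{J + f} = \frac{1}{- \frac{439387319}{4} - 69566} = \frac{1}{- \frac{439665583}{4}} = - \frac{4}{439665583}$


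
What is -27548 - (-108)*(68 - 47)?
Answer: -25280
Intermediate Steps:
-27548 - (-108)*(68 - 47) = -27548 - (-108)*21 = -27548 - 1*(-2268) = -27548 + 2268 = -25280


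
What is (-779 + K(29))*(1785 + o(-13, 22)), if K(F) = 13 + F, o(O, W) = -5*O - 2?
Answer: -1361976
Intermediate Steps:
o(O, W) = -2 - 5*O
(-779 + K(29))*(1785 + o(-13, 22)) = (-779 + (13 + 29))*(1785 + (-2 - 5*(-13))) = (-779 + 42)*(1785 + (-2 + 65)) = -737*(1785 + 63) = -737*1848 = -1361976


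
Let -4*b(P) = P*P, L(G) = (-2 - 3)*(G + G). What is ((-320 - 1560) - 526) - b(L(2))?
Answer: -2306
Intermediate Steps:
L(G) = -10*G
b(P) = -P²/4 (b(P) = -P*P/4 = -P²/4)
((-320 - 1560) - 526) - b(L(2)) = ((-320 - 1560) - 526) - (-1)*(-10*2)²/4 = (-1880 - 526) - (-1)*(-20)²/4 = -2406 - (-1)*400/4 = -2406 - 1*(-100) = -2406 + 100 = -2306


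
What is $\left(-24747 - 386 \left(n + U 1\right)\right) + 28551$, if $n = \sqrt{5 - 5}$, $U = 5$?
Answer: $1874$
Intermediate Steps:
$n = 0$ ($n = \sqrt{0} = 0$)
$\left(-24747 - 386 \left(n + U 1\right)\right) + 28551 = \left(-24747 - 386 \left(0 + 5 \cdot 1\right)\right) + 28551 = \left(-24747 - 386 \left(0 + 5\right)\right) + 28551 = \left(-24747 - 1930\right) + 28551 = -26677 + 28551 = 1874$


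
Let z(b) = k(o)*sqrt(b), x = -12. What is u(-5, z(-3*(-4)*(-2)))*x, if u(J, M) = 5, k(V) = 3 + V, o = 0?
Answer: -60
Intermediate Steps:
z(b) = 3*sqrt(b) (z(b) = (3 + 0)*sqrt(b) = 3*sqrt(b))
u(-5, z(-3*(-4)*(-2)))*x = 5*(-12) = -60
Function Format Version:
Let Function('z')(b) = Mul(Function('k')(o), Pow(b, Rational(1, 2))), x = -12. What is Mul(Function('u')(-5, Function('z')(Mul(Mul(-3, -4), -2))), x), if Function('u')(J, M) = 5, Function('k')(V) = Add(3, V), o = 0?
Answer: -60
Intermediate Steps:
Function('z')(b) = Mul(3, Pow(b, Rational(1, 2))) (Function('z')(b) = Mul(Add(3, 0), Pow(b, Rational(1, 2))) = Mul(3, Pow(b, Rational(1, 2))))
Mul(Function('u')(-5, Function('z')(Mul(Mul(-3, -4), -2))), x) = Mul(5, -12) = -60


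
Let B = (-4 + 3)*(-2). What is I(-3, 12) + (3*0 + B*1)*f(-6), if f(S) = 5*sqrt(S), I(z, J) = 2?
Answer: 2 + 10*I*sqrt(6) ≈ 2.0 + 24.495*I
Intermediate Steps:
B = 2 (B = -1*(-2) = 2)
I(-3, 12) + (3*0 + B*1)*f(-6) = 2 + (3*0 + 2*1)*(5*sqrt(-6)) = 2 + (0 + 2)*(5*(I*sqrt(6))) = 2 + 2*(5*I*sqrt(6)) = 2 + 10*I*sqrt(6)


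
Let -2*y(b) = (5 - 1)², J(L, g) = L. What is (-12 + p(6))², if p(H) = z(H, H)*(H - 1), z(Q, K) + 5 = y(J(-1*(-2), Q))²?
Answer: 80089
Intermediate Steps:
y(b) = -8 (y(b) = -(5 - 1)²/2 = -½*4² = -½*16 = -8)
z(Q, K) = 59 (z(Q, K) = -5 + (-8)² = -5 + 64 = 59)
p(H) = -59 + 59*H (p(H) = 59*(H - 1) = 59*(-1 + H) = -59 + 59*H)
(-12 + p(6))² = (-12 + (-59 + 59*6))² = (-12 + (-59 + 354))² = (-12 + 295)² = 283² = 80089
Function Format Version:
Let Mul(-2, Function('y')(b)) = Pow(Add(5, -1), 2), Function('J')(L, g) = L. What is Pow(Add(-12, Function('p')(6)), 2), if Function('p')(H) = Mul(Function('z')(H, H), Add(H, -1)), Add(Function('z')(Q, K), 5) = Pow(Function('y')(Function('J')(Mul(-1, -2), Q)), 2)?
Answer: 80089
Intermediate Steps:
Function('y')(b) = -8 (Function('y')(b) = Mul(Rational(-1, 2), Pow(Add(5, -1), 2)) = Mul(Rational(-1, 2), Pow(4, 2)) = Mul(Rational(-1, 2), 16) = -8)
Function('z')(Q, K) = 59 (Function('z')(Q, K) = Add(-5, Pow(-8, 2)) = Add(-5, 64) = 59)
Function('p')(H) = Add(-59, Mul(59, H)) (Function('p')(H) = Mul(59, Add(H, -1)) = Mul(59, Add(-1, H)) = Add(-59, Mul(59, H)))
Pow(Add(-12, Function('p')(6)), 2) = Pow(Add(-12, Add(-59, Mul(59, 6))), 2) = Pow(Add(-12, Add(-59, 354)), 2) = Pow(Add(-12, 295), 2) = Pow(283, 2) = 80089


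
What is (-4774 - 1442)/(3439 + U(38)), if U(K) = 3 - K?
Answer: -42/23 ≈ -1.8261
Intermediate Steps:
(-4774 - 1442)/(3439 + U(38)) = (-4774 - 1442)/(3439 + (3 - 1*38)) = -6216/(3439 + (3 - 38)) = -6216/(3439 - 35) = -6216/3404 = -6216*1/3404 = -42/23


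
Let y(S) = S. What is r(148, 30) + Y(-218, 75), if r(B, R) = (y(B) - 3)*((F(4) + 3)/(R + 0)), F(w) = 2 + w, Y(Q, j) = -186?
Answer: -285/2 ≈ -142.50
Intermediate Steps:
r(B, R) = 9*(-3 + B)/R (r(B, R) = (B - 3)*(((2 + 4) + 3)/(R + 0)) = (-3 + B)*((6 + 3)/R) = (-3 + B)*(9/R) = 9*(-3 + B)/R)
r(148, 30) + Y(-218, 75) = 9*(-3 + 148)/30 - 186 = 9*(1/30)*145 - 186 = 87/2 - 186 = -285/2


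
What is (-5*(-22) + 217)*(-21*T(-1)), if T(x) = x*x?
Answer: -6867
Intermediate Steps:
T(x) = x**2
(-5*(-22) + 217)*(-21*T(-1)) = (-5*(-22) + 217)*(-21*(-1)**2) = (110 + 217)*(-21*1) = 327*(-21) = -6867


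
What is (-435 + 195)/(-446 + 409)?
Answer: 240/37 ≈ 6.4865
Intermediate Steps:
(-435 + 195)/(-446 + 409) = -240/(-37) = -1/37*(-240) = 240/37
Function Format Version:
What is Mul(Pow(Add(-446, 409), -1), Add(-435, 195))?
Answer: Rational(240, 37) ≈ 6.4865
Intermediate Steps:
Mul(Pow(Add(-446, 409), -1), Add(-435, 195)) = Mul(Pow(-37, -1), -240) = Mul(Rational(-1, 37), -240) = Rational(240, 37)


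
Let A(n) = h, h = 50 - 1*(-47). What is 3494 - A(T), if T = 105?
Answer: 3397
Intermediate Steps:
h = 97 (h = 50 + 47 = 97)
A(n) = 97
3494 - A(T) = 3494 - 1*97 = 3494 - 97 = 3397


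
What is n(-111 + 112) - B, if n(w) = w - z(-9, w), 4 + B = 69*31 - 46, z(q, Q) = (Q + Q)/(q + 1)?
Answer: -8351/4 ≈ -2087.8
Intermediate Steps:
z(q, Q) = 2*Q/(1 + q) (z(q, Q) = (2*Q)/(1 + q) = 2*Q/(1 + q))
B = 2089 (B = -4 + (69*31 - 46) = -4 + (2139 - 46) = -4 + 2093 = 2089)
n(w) = 5*w/4 (n(w) = w - 2*w/(1 - 9) = w - 2*w/(-8) = w - 2*w*(-1)/8 = w - (-1)*w/4 = w + w/4 = 5*w/4)
n(-111 + 112) - B = 5*(-111 + 112)/4 - 1*2089 = (5/4)*1 - 2089 = 5/4 - 2089 = -8351/4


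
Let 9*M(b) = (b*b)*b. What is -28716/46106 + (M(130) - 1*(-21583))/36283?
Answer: 50436855265/7527887991 ≈ 6.7000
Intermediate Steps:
M(b) = b³/9 (M(b) = ((b*b)*b)/9 = (b²*b)/9 = b³/9)
-28716/46106 + (M(130) - 1*(-21583))/36283 = -28716/46106 + ((⅑)*130³ - 1*(-21583))/36283 = -28716*1/46106 + ((⅑)*2197000 + 21583)*(1/36283) = -14358/23053 + (2197000/9 + 21583)*(1/36283) = -14358/23053 + (2391247/9)*(1/36283) = -14358/23053 + 2391247/326547 = 50436855265/7527887991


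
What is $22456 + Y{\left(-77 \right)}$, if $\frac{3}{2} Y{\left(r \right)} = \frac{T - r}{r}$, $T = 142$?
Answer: $\frac{1728966}{77} \approx 22454.0$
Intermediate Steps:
$Y{\left(r \right)} = \frac{2 \left(142 - r\right)}{3 r}$ ($Y{\left(r \right)} = \frac{2 \frac{142 - r}{r}}{3} = \frac{2 \left(142 - r\right)}{3 r}$)
$22456 + Y{\left(-77 \right)} = 22456 + \frac{2 \left(142 - -77\right)}{3 \left(-77\right)} = 22456 + \frac{2}{3} \left(- \frac{1}{77}\right) \left(142 + 77\right) = 22456 + \frac{2}{3} \left(- \frac{1}{77}\right) 219 = 22456 - \frac{146}{77} = \frac{1728966}{77}$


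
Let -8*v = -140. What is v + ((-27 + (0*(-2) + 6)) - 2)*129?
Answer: -5899/2 ≈ -2949.5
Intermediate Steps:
v = 35/2 (v = -⅛*(-140) = 35/2 ≈ 17.500)
v + ((-27 + (0*(-2) + 6)) - 2)*129 = 35/2 + ((-27 + (0*(-2) + 6)) - 2)*129 = 35/2 + ((-27 + (0 + 6)) - 2)*129 = 35/2 + ((-27 + 6) - 2)*129 = 35/2 + (-21 - 2)*129 = 35/2 - 23*129 = 35/2 - 2967 = -5899/2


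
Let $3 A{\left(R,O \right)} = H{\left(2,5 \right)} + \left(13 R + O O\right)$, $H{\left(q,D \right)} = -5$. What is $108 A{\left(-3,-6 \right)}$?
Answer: $-288$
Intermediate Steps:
$A{\left(R,O \right)} = - \frac{5}{3} + \frac{O^{2}}{3} + \frac{13 R}{3}$ ($A{\left(R,O \right)} = \frac{-5 + \left(13 R + O O\right)}{3} = \frac{-5 + \left(13 R + O^{2}\right)}{3} = \frac{-5 + \left(O^{2} + 13 R\right)}{3} = \frac{-5 + O^{2} + 13 R}{3} = - \frac{5}{3} + \frac{O^{2}}{3} + \frac{13 R}{3}$)
$108 A{\left(-3,-6 \right)} = 108 \left(- \frac{5}{3} + \frac{\left(-6\right)^{2}}{3} + \frac{13}{3} \left(-3\right)\right) = 108 \left(- \frac{5}{3} + \frac{1}{3} \cdot 36 - 13\right) = 108 \left(- \frac{5}{3} + 12 - 13\right) = 108 \left(- \frac{8}{3}\right) = -288$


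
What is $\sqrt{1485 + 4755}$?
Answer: $4 \sqrt{390} \approx 78.994$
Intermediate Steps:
$\sqrt{1485 + 4755} = \sqrt{6240} = 4 \sqrt{390}$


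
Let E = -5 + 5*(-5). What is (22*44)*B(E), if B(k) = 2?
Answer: 1936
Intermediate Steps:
E = -30 (E = -5 - 25 = -30)
(22*44)*B(E) = (22*44)*2 = 968*2 = 1936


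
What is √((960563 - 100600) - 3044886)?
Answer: I*√2184923 ≈ 1478.1*I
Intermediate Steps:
√((960563 - 100600) - 3044886) = √(859963 - 3044886) = √(-2184923) = I*√2184923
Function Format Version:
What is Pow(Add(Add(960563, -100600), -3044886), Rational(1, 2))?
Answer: Mul(I, Pow(2184923, Rational(1, 2))) ≈ Mul(1478.1, I)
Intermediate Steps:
Pow(Add(Add(960563, -100600), -3044886), Rational(1, 2)) = Pow(Add(859963, -3044886), Rational(1, 2)) = Pow(-2184923, Rational(1, 2)) = Mul(I, Pow(2184923, Rational(1, 2)))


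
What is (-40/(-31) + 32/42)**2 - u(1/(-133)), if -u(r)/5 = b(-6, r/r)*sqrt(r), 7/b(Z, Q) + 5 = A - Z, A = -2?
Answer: 1784896/423801 - 5*I*sqrt(133)/19 ≈ 4.2116 - 3.0349*I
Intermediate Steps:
b(Z, Q) = 7/(-7 - Z) (b(Z, Q) = 7/(-5 + (-2 - Z)) = 7/(-7 - Z))
u(r) = 35*sqrt(r) (u(r) = -5*(-7/(7 - 6))*sqrt(r) = -5*(-7/1)*sqrt(r) = -5*(-7*1)*sqrt(r) = -(-35)*sqrt(r) = 35*sqrt(r))
(-40/(-31) + 32/42)**2 - u(1/(-133)) = (-40/(-31) + 32/42)**2 - 35*sqrt(1/(-133)) = (-40*(-1/31) + 32*(1/42))**2 - 35*sqrt(-1/133) = (40/31 + 16/21)**2 - 35*I*sqrt(133)/133 = (1336/651)**2 - 5*I*sqrt(133)/19 = 1784896/423801 - 5*I*sqrt(133)/19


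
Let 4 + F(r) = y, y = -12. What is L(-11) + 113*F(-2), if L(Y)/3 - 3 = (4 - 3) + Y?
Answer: -1829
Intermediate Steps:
L(Y) = 12 + 3*Y (L(Y) = 9 + 3*((4 - 3) + Y) = 9 + 3*(1 + Y) = 9 + (3 + 3*Y) = 12 + 3*Y)
F(r) = -16 (F(r) = -4 - 12 = -16)
L(-11) + 113*F(-2) = (12 + 3*(-11)) + 113*(-16) = (12 - 33) - 1808 = -21 - 1808 = -1829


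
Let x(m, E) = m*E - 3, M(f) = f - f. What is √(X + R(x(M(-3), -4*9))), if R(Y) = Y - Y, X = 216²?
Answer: 216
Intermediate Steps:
M(f) = 0
X = 46656
x(m, E) = -3 + E*m (x(m, E) = E*m - 3 = -3 + E*m)
R(Y) = 0
√(X + R(x(M(-3), -4*9))) = √(46656 + 0) = √46656 = 216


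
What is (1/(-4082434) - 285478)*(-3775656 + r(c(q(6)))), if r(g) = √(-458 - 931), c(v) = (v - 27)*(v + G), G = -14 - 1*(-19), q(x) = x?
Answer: 2200159879883190084/2041217 - 1165445093453*I*√1389/4082434 ≈ 1.0779e+12 - 1.064e+7*I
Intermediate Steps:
G = 5 (G = -14 + 19 = 5)
c(v) = (-27 + v)*(5 + v) (c(v) = (v - 27)*(v + 5) = (-27 + v)*(5 + v))
r(g) = I*√1389 (r(g) = √(-1389) = I*√1389)
(1/(-4082434) - 285478)*(-3775656 + r(c(q(6)))) = (1/(-4082434) - 285478)*(-3775656 + I*√1389) = (-1/4082434 - 285478)*(-3775656 + I*√1389) = -1165445093453*(-3775656 + I*√1389)/4082434 = 2200159879883190084/2041217 - 1165445093453*I*√1389/4082434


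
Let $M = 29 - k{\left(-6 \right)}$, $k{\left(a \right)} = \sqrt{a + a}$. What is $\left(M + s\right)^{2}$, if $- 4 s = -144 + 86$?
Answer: $\frac{7521}{4} - 174 i \sqrt{3} \approx 1880.3 - 301.38 i$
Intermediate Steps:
$k{\left(a \right)} = \sqrt{2} \sqrt{a}$ ($k{\left(a \right)} = \sqrt{2 a} = \sqrt{2} \sqrt{a}$)
$M = 29 - 2 i \sqrt{3}$ ($M = 29 - \sqrt{2} \sqrt{-6} = 29 - \sqrt{2} i \sqrt{6} = 29 - 2 i \sqrt{3} \approx 29.0 - 3.4641 i$)
$s = \frac{29}{2}$ ($s = - \frac{-144 + 86}{4} = \left(- \frac{1}{4}\right) \left(-58\right) = \frac{29}{2} \approx 14.5$)
$\left(M + s\right)^{2} = \left(\left(29 - 2 i \sqrt{3}\right) + \frac{29}{2}\right)^{2} = \left(\frac{87}{2} - 2 i \sqrt{3}\right)^{2}$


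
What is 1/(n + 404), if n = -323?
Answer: 1/81 ≈ 0.012346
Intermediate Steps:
1/(n + 404) = 1/(-323 + 404) = 1/81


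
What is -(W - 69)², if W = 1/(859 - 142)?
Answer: -2447478784/514089 ≈ -4760.8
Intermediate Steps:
W = 1/717 ≈ 0.0013947
-(W - 69)² = -(1/717 - 69)² = -(-49472/717)² = -1*2447478784/514089 = -2447478784/514089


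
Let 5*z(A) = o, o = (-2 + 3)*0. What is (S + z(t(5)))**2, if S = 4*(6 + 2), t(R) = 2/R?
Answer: 1024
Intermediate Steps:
S = 32 (S = 4*8 = 32)
o = 0 (o = 1*0 = 0)
z(A) = 0 (z(A) = (1/5)*0 = 0)
(S + z(t(5)))**2 = (32 + 0)**2 = 32**2 = 1024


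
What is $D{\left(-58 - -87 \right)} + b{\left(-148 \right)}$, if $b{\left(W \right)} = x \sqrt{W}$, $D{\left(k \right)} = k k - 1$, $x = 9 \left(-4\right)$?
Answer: $840 - 72 i \sqrt{37} \approx 840.0 - 437.96 i$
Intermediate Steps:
$x = -36$
$D{\left(k \right)} = -1 + k^{2}$ ($D{\left(k \right)} = k^{2} - 1 = -1 + k^{2}$)
$b{\left(W \right)} = - 36 \sqrt{W}$
$D{\left(-58 - -87 \right)} + b{\left(-148 \right)} = \left(-1 + \left(-58 - -87\right)^{2}\right) - 36 \sqrt{-148} = \left(-1 + \left(-58 + 87\right)^{2}\right) - 36 \cdot 2 i \sqrt{37} = \left(-1 + 29^{2}\right) - 72 i \sqrt{37} = \left(-1 + 841\right) - 72 i \sqrt{37} = 840 - 72 i \sqrt{37}$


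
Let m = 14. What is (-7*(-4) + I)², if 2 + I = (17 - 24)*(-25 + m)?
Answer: 10609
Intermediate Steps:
I = 75 (I = -2 + (17 - 24)*(-25 + 14) = -2 - 7*(-11) = -2 + 77 = 75)
(-7*(-4) + I)² = (-7*(-4) + 75)² = (28 + 75)² = 103² = 10609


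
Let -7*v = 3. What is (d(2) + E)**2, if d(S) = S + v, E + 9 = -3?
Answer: 5329/49 ≈ 108.76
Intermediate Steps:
E = -12 (E = -9 - 3 = -12)
v = -3/7 (v = -1/7*3 = -3/7 ≈ -0.42857)
d(S) = -3/7 + S (d(S) = S - 3/7 = -3/7 + S)
(d(2) + E)**2 = ((-3/7 + 2) - 12)**2 = (11/7 - 12)**2 = (-73/7)**2 = 5329/49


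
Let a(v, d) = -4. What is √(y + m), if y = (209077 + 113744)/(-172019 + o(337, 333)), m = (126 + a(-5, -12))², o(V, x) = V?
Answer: 17*√1517806740646/171682 ≈ 121.99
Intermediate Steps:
m = 14884 (m = (126 - 4)² = 122² = 14884)
y = -322821/171682 (y = (209077 + 113744)/(-172019 + 337) = 322821/(-171682) = 322821*(-1/171682) = -322821/171682 ≈ -1.8803)
√(y + m) = √(-322821/171682 + 14884) = √(2554992067/171682) = 17*√1517806740646/171682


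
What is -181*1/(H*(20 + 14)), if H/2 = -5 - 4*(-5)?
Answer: -181/1020 ≈ -0.17745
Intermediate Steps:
H = 30 (H = 2*(-5 - 4*(-5)) = 2*(-5 + 20) = 2*15 = 30)
-181*1/(H*(20 + 14)) = -181*1/(30*(20 + 14)) = -181/(34*30) = -181/1020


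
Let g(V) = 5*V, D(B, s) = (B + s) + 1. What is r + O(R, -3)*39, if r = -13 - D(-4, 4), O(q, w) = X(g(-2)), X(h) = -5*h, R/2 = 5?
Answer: 1936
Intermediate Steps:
R = 10 (R = 2*5 = 10)
D(B, s) = 1 + B + s
O(q, w) = 50 (O(q, w) = -25*(-2) = -5*(-10) = 50)
r = -14 (r = -13 - (1 - 4 + 4) = -13 - 1*1 = -13 - 1 = -14)
r + O(R, -3)*39 = -14 + 50*39 = -14 + 1950 = 1936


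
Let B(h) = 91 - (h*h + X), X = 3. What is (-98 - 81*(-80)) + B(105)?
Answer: -4555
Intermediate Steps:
B(h) = 88 - h² (B(h) = 91 - (h*h + 3) = 91 - (h² + 3) = 91 - (3 + h²) = 91 + (-3 - h²) = 88 - h²)
(-98 - 81*(-80)) + B(105) = (-98 - 81*(-80)) + (88 - 1*105²) = (-98 + 6480) + (88 - 1*11025) = 6382 + (88 - 11025) = 6382 - 10937 = -4555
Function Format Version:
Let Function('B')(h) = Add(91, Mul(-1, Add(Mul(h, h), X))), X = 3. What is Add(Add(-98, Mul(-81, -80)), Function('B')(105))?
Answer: -4555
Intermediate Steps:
Function('B')(h) = Add(88, Mul(-1, Pow(h, 2))) (Function('B')(h) = Add(91, Mul(-1, Add(Mul(h, h), 3))) = Add(91, Mul(-1, Add(Pow(h, 2), 3))) = Add(91, Mul(-1, Add(3, Pow(h, 2)))) = Add(91, Add(-3, Mul(-1, Pow(h, 2)))) = Add(88, Mul(-1, Pow(h, 2))))
Add(Add(-98, Mul(-81, -80)), Function('B')(105)) = Add(Add(-98, Mul(-81, -80)), Add(88, Mul(-1, Pow(105, 2)))) = Add(Add(-98, 6480), Add(88, Mul(-1, 11025))) = Add(6382, Add(88, -11025)) = Add(6382, -10937) = -4555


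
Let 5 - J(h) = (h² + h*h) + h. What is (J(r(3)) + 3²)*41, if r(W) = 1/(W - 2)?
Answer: 451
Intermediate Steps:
r(W) = 1/(-2 + W)
J(h) = 5 - h - 2*h² (J(h) = 5 - ((h² + h*h) + h) = 5 - ((h² + h²) + h) = 5 - (2*h² + h) = 5 - (h + 2*h²) = 5 + (-h - 2*h²) = 5 - h - 2*h²)
(J(r(3)) + 3²)*41 = ((5 - 1/(-2 + 3) - 2/(-2 + 3)²) + 3²)*41 = ((5 - 1/1 - 2*(1/1)²) + 9)*41 = ((5 - 1*1 - 2*1²) + 9)*41 = ((5 - 1 - 2*1) + 9)*41 = ((5 - 1 - 2) + 9)*41 = (2 + 9)*41 = 11*41 = 451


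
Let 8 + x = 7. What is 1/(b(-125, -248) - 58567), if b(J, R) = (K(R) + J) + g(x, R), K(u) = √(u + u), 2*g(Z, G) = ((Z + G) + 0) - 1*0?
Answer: -235266/13837524673 - 16*I*√31/13837524673 ≈ -1.7002e-5 - 6.4379e-9*I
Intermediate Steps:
x = -1 (x = -8 + 7 = -1)
g(Z, G) = G/2 + Z/2 (g(Z, G) = (((Z + G) + 0) - 1*0)/2 = (((G + Z) + 0) + 0)/2 = ((G + Z) + 0)/2 = (G + Z)/2 = G/2 + Z/2)
K(u) = √2*√u (K(u) = √(2*u) = √2*√u)
b(J, R) = -½ + J + R/2 + √2*√R (b(J, R) = (√2*√R + J) + (R/2 + (½)*(-1)) = (J + √2*√R) + (R/2 - ½) = (J + √2*√R) + (-½ + R/2) = -½ + J + R/2 + √2*√R)
1/(b(-125, -248) - 58567) = 1/((-½ - 125 + (½)*(-248) + √2*√(-248)) - 58567) = 1/((-½ - 125 - 124 + √2*(2*I*√62)) - 58567) = 1/((-½ - 125 - 124 + 4*I*√31) - 58567) = 1/((-499/2 + 4*I*√31) - 58567) = 1/(-117633/2 + 4*I*√31)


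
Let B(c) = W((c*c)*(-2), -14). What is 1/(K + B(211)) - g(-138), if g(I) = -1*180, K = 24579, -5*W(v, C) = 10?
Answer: 4423861/24577 ≈ 180.00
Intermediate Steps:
W(v, C) = -2 (W(v, C) = -1/5*10 = -2)
B(c) = -2
g(I) = -180
1/(K + B(211)) - g(-138) = 1/(24579 - 2) - 1*(-180) = 1/24577 + 180 = 4423861/24577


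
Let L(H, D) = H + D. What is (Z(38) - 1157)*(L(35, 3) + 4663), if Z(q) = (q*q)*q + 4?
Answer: 252533019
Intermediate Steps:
L(H, D) = D + H
Z(q) = 4 + q**3 (Z(q) = q**2*q + 4 = q**3 + 4 = 4 + q**3)
(Z(38) - 1157)*(L(35, 3) + 4663) = ((4 + 38**3) - 1157)*((3 + 35) + 4663) = ((4 + 54872) - 1157)*(38 + 4663) = (54876 - 1157)*4701 = 53719*4701 = 252533019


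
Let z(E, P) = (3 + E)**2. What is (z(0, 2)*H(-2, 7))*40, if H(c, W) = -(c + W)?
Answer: -1800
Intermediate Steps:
H(c, W) = -W - c (H(c, W) = -(W + c) = -W - c)
(z(0, 2)*H(-2, 7))*40 = ((3 + 0)**2*(-1*7 - 1*(-2)))*40 = (3**2*(-7 + 2))*40 = (9*(-5))*40 = -45*40 = -1800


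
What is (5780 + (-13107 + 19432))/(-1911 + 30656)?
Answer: 2421/5749 ≈ 0.42112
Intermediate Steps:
(5780 + (-13107 + 19432))/(-1911 + 30656) = (5780 + 6325)/28745 = 12105*(1/28745) = 2421/5749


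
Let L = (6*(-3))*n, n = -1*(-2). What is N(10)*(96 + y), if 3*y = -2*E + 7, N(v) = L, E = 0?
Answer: -3540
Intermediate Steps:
n = 2
L = -36 (L = (6*(-3))*2 = -18*2 = -36)
N(v) = -36
y = 7/3 (y = (-2*0 + 7)/3 = (0 + 7)/3 = (⅓)*7 = 7/3 ≈ 2.3333)
N(10)*(96 + y) = -36*(96 + 7/3) = -36*295/3 = -3540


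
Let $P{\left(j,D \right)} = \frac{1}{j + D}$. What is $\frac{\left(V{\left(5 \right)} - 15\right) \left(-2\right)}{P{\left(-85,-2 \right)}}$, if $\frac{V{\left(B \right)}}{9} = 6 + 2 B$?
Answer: $22446$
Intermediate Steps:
$V{\left(B \right)} = 54 + 18 B$ ($V{\left(B \right)} = 9 \left(6 + 2 B\right) = 54 + 18 B$)
$P{\left(j,D \right)} = \frac{1}{D + j}$
$\frac{\left(V{\left(5 \right)} - 15\right) \left(-2\right)}{P{\left(-85,-2 \right)}} = \frac{\left(\left(54 + 18 \cdot 5\right) - 15\right) \left(-2\right)}{\frac{1}{-2 - 85}} = \frac{\left(\left(54 + 90\right) - 15\right) \left(-2\right)}{\frac{1}{-87}} = \frac{\left(144 - 15\right) \left(-2\right)}{- \frac{1}{87}} = 129 \left(-2\right) \left(-87\right) = \left(-258\right) \left(-87\right) = 22446$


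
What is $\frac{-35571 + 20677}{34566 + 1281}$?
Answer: $- \frac{14894}{35847} \approx -0.41549$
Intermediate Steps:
$\frac{-35571 + 20677}{34566 + 1281} = - \frac{14894}{35847}$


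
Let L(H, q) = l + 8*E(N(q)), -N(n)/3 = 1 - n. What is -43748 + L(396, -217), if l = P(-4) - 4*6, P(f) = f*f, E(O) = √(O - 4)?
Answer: -43756 + 8*I*√658 ≈ -43756.0 + 205.21*I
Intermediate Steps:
N(n) = -3 + 3*n (N(n) = -3*(1 - n) = -3 + 3*n)
E(O) = √(-4 + O)
P(f) = f²
l = -8 (l = (-4)² - 4*6 = 16 - 24 = -8)
L(H, q) = -8 + 8*√(-7 + 3*q) (L(H, q) = -8 + 8*√(-4 + (-3 + 3*q)) = -8 + 8*√(-7 + 3*q))
-43748 + L(396, -217) = -43748 + (-8 + 8*√(-7 + 3*(-217))) = -43748 + (-8 + 8*√(-7 - 651)) = -43748 + (-8 + 8*√(-658)) = -43748 + (-8 + 8*(I*√658)) = -43748 + (-8 + 8*I*√658) = -43756 + 8*I*√658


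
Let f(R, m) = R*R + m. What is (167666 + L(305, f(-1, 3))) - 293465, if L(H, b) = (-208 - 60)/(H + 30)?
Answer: -628999/5 ≈ -1.2580e+5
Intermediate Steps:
f(R, m) = m + R² (f(R, m) = R² + m = m + R²)
L(H, b) = -268/(30 + H)
(167666 + L(305, f(-1, 3))) - 293465 = (167666 - 268/(30 + 305)) - 293465 = (167666 - 268/335) - 293465 = (167666 - 268*1/335) - 293465 = (167666 - ⅘) - 293465 = 838326/5 - 293465 = -628999/5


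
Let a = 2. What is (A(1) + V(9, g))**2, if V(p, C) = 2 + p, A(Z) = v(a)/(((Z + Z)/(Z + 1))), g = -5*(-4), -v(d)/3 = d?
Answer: 25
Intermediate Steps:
v(d) = -3*d
g = 20
A(Z) = -3*(1 + Z)/Z (A(Z) = (-3*2)/(((Z + Z)/(Z + 1))) = -6*(1 + Z)/(2*Z) = -3*(1 + Z)/Z)
(A(1) + V(9, g))**2 = ((-3 - 3/1) + (2 + 9))**2 = ((-3 - 3*1) + 11)**2 = ((-3 - 3) + 11)**2 = (-6 + 11)**2 = 5**2 = 25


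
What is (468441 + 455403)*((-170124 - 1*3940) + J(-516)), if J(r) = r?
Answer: -161284685520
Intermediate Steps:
(468441 + 455403)*((-170124 - 1*3940) + J(-516)) = (468441 + 455403)*((-170124 - 1*3940) - 516) = 923844*((-170124 - 3940) - 516) = 923844*(-174064 - 516) = 923844*(-174580) = -161284685520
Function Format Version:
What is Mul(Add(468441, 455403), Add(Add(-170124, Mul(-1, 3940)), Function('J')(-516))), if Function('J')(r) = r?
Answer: -161284685520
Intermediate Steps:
Mul(Add(468441, 455403), Add(Add(-170124, Mul(-1, 3940)), Function('J')(-516))) = Mul(Add(468441, 455403), Add(Add(-170124, Mul(-1, 3940)), -516)) = Mul(923844, Add(Add(-170124, -3940), -516)) = Mul(923844, Add(-174064, -516)) = Mul(923844, -174580) = -161284685520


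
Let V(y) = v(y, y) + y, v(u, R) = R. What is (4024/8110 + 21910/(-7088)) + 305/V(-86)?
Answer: -2699338521/617949560 ≈ -4.3682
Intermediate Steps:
V(y) = 2*y (V(y) = y + y = 2*y)
(4024/8110 + 21910/(-7088)) + 305/V(-86) = (4024/8110 + 21910/(-7088)) + 305/((2*(-86))) = (4024*(1/8110) + 21910*(-1/7088)) + 305/(-172) = (2012/4055 - 10955/3544) + 305*(-1/172) = -37291997/14370920 - 305/172 = -2699338521/617949560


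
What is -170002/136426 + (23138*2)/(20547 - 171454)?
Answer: -15983870695/10293819191 ≈ -1.5528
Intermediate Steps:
-170002/136426 + (23138*2)/(20547 - 171454) = -170002*1/136426 + 46276/(-150907) = -85001/68213 + 46276*(-1/150907) = -85001/68213 - 46276/150907 = -15983870695/10293819191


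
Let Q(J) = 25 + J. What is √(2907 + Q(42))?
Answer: √2974 ≈ 54.534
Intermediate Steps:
√(2907 + Q(42)) = √(2907 + (25 + 42)) = √(2907 + 67) = √2974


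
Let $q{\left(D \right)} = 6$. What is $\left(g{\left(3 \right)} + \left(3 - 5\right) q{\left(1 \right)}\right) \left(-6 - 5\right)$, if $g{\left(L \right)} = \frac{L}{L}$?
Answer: $121$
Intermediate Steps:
$g{\left(L \right)} = 1$
$\left(g{\left(3 \right)} + \left(3 - 5\right) q{\left(1 \right)}\right) \left(-6 - 5\right) = \left(1 + \left(3 - 5\right) 6\right) \left(-6 - 5\right) = \left(1 - 12\right) \left(-11\right) = \left(-11\right) \left(-11\right) = 121$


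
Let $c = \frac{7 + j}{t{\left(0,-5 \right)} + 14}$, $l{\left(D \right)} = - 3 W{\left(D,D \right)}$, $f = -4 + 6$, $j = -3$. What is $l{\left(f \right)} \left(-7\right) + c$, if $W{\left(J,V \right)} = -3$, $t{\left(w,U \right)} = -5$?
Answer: $- \frac{563}{9} \approx -62.556$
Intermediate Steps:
$f = 2$
$l{\left(D \right)} = 9$ ($l{\left(D \right)} = \left(-3\right) \left(-3\right) = 9$)
$c = \frac{4}{9}$ ($c = \frac{7 - 3}{-5 + 14} = \frac{4}{9} \approx 0.44444$)
$l{\left(f \right)} \left(-7\right) + c = 9 \left(-7\right) + \frac{4}{9} = -63 + \frac{4}{9} = - \frac{563}{9}$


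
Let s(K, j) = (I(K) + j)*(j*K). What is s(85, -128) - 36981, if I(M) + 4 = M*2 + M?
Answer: -1375221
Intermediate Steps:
I(M) = -4 + 3*M (I(M) = -4 + (M*2 + M) = -4 + (2*M + M) = -4 + 3*M)
s(K, j) = K*j*(-4 + j + 3*K) (s(K, j) = ((-4 + 3*K) + j)*(j*K) = (-4 + j + 3*K)*(K*j) = K*j*(-4 + j + 3*K))
s(85, -128) - 36981 = 85*(-128)*(-4 - 128 + 3*85) - 36981 = 85*(-128)*(-4 - 128 + 255) - 36981 = 85*(-128)*123 - 36981 = -1338240 - 36981 = -1375221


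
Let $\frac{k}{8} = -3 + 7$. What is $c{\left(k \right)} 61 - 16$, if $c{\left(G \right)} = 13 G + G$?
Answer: $27312$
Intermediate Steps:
$k = 32$ ($k = 8 \left(-3 + 7\right) = 8 \cdot 4 = 32$)
$c{\left(G \right)} = 14 G$
$c{\left(k \right)} 61 - 16 = 14 \cdot 32 \cdot 61 - 16 = 448 \cdot 61 - 16 = 27328 - 16 = 27312$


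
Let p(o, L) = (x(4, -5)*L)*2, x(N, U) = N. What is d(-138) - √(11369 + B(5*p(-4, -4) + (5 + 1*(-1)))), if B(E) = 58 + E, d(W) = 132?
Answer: 132 - 17*√39 ≈ 25.835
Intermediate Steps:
p(o, L) = 8*L (p(o, L) = (4*L)*2 = 8*L)
d(-138) - √(11369 + B(5*p(-4, -4) + (5 + 1*(-1)))) = 132 - √(11369 + (58 + (5*(8*(-4)) + (5 + 1*(-1))))) = 132 - √(11369 + (58 + (5*(-32) + (5 - 1)))) = 132 - √(11369 + (58 + (-160 + 4))) = 132 - √(11369 + (58 - 156)) = 132 - √(11369 - 98) = 132 - √11271 = 132 - 17*√39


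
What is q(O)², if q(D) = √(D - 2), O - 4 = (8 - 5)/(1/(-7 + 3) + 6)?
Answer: 58/23 ≈ 2.5217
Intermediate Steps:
O = 104/23 (O = 4 + (8 - 5)/(1/(-7 + 3) + 6) = 4 + 3/(1/(-4) + 6) = 4 + 3/(-¼ + 6) = 4 + 3/(23/4) = 4 + 3*(4/23) = 4 + 12/23 = 104/23 ≈ 4.5217)
q(D) = √(-2 + D)
q(O)² = (√(-2 + 104/23))² = (√(58/23))² = (√1334/23)² = 58/23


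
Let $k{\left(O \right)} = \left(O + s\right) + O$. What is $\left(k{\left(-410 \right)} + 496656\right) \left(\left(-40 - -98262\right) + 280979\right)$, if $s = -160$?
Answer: $187960834876$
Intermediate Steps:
$k{\left(O \right)} = -160 + 2 O$ ($k{\left(O \right)} = \left(O - 160\right) + O = \left(-160 + O\right) + O = -160 + 2 O$)
$\left(k{\left(-410 \right)} + 496656\right) \left(\left(-40 - -98262\right) + 280979\right) = \left(\left(-160 + 2 \left(-410\right)\right) + 496656\right) \left(\left(-40 - -98262\right) + 280979\right) = \left(\left(-160 - 820\right) + 496656\right) \left(\left(-40 + 98262\right) + 280979\right) = \left(-980 + 496656\right) \left(98222 + 280979\right) = 495676 \cdot 379201 = 187960834876$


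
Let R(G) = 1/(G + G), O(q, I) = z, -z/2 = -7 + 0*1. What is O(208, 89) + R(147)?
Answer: 4117/294 ≈ 14.003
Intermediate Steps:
z = 14 (z = -2*(-7 + 0*1) = -2*(-7 + 0) = -2*(-7) = 14)
O(q, I) = 14
R(G) = 1/(2*G)
O(208, 89) + R(147) = 14 + (½)/147 = 14 + (½)*(1/147) = 14 + 1/294 = 4117/294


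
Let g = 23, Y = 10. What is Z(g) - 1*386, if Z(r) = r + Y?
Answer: -353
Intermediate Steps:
Z(r) = 10 + r (Z(r) = r + 10 = 10 + r)
Z(g) - 1*386 = (10 + 23) - 1*386 = 33 - 386 = -353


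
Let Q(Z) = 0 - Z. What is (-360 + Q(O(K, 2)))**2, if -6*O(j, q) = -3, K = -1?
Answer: 519841/4 ≈ 1.2996e+5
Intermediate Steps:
O(j, q) = 1/2 (O(j, q) = -1/6*(-3) = 1/2)
Q(Z) = -Z
(-360 + Q(O(K, 2)))**2 = (-360 - 1*1/2)**2 = (-360 - 1/2)**2 = (-721/2)**2 = 519841/4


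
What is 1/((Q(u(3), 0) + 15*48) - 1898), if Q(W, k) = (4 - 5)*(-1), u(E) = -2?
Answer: -1/1177 ≈ -0.00084962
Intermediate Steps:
Q(W, k) = 1 (Q(W, k) = -1*(-1) = 1)
1/((Q(u(3), 0) + 15*48) - 1898) = 1/((1 + 15*48) - 1898) = 1/((1 + 720) - 1898) = 1/(721 - 1898) = 1/(-1177) = -1/1177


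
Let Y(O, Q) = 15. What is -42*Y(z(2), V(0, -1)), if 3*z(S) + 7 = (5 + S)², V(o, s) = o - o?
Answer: -630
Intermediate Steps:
V(o, s) = 0
z(S) = -7/3 + (5 + S)²/3
-42*Y(z(2), V(0, -1)) = -42*15 = -630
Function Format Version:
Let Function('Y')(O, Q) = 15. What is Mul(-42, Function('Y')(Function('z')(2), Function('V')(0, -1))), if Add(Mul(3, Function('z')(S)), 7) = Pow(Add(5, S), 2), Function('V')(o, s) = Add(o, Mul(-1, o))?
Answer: -630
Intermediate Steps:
Function('V')(o, s) = 0
Function('z')(S) = Add(Rational(-7, 3), Mul(Rational(1, 3), Pow(Add(5, S), 2)))
Mul(-42, Function('Y')(Function('z')(2), Function('V')(0, -1))) = Mul(-42, 15) = -630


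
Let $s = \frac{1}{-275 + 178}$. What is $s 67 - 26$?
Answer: $- \frac{2589}{97} \approx -26.691$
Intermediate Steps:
$s = - \frac{1}{97}$ ($s = \frac{1}{-97} = - \frac{1}{97} \approx -0.010309$)
$s 67 - 26 = \left(- \frac{1}{97}\right) 67 - 26 = - \frac{67}{97} - 26 = - \frac{2589}{97}$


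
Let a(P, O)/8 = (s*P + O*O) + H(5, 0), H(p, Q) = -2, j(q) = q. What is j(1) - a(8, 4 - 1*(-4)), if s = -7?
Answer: -47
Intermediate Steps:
a(P, O) = -16 - 56*P + 8*O² (a(P, O) = 8*((-7*P + O*O) - 2) = 8*((-7*P + O²) - 2) = 8*((O² - 7*P) - 2) = 8*(-2 + O² - 7*P) = -16 - 56*P + 8*O²)
j(1) - a(8, 4 - 1*(-4)) = 1 - (-16 - 56*8 + 8*(4 - 1*(-4))²) = 1 - (-16 - 448 + 8*(4 + 4)²) = 1 - (-16 - 448 + 8*8²) = 1 - (-16 - 448 + 8*64) = 1 - (-16 - 448 + 512) = 1 - 1*48 = 1 - 48 = -47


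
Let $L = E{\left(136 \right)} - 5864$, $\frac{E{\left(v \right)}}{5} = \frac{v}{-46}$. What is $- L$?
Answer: $\frac{135212}{23} \approx 5878.8$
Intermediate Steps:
$E{\left(v \right)} = - \frac{5 v}{46}$ ($E{\left(v \right)} = 5 \frac{v}{-46} = 5 v \left(- \frac{1}{46}\right) = 5 \left(- \frac{v}{46}\right) = - \frac{5 v}{46}$)
$L = - \frac{135212}{23}$ ($L = \left(- \frac{5}{46}\right) 136 - 5864 = - \frac{340}{23} - 5864 = - \frac{135212}{23} \approx -5878.8$)
$- L = \left(-1\right) \left(- \frac{135212}{23}\right) = \frac{135212}{23}$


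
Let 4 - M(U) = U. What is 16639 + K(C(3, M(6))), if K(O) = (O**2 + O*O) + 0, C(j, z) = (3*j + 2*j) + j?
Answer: 17287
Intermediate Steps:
M(U) = 4 - U
C(j, z) = 6*j (C(j, z) = 5*j + j = 6*j)
K(O) = 2*O**2 (K(O) = (O**2 + O**2) + 0 = 2*O**2 + 0 = 2*O**2)
16639 + K(C(3, M(6))) = 16639 + 2*(6*3)**2 = 16639 + 2*18**2 = 16639 + 2*324 = 16639 + 648 = 17287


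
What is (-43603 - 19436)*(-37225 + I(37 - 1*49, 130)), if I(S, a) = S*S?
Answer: 2337549159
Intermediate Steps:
I(S, a) = S**2
(-43603 - 19436)*(-37225 + I(37 - 1*49, 130)) = (-43603 - 19436)*(-37225 + (37 - 1*49)**2) = -63039*(-37225 + (37 - 49)**2) = -63039*(-37225 + (-12)**2) = -63039*(-37225 + 144) = -63039*(-37081) = 2337549159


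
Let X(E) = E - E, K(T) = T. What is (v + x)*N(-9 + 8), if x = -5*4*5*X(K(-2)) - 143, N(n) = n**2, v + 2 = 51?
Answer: -94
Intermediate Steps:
v = 49 (v = -2 + 51 = 49)
X(E) = 0
x = -143 (x = -5*4*5*0 - 143 = -100*0 - 143 = -5*0 - 143 = 0 - 143 = -143)
(v + x)*N(-9 + 8) = (49 - 143)*(-9 + 8)**2 = -94*(-1)**2 = -94*1 = -94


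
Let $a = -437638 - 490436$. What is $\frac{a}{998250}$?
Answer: $- \frac{154679}{166375} \approx -0.9297$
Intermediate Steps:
$a = -928074$ ($a = -437638 - 490436 = -928074$)
$\frac{a}{998250} = - \frac{928074}{998250} = \left(-928074\right) \frac{1}{998250} = - \frac{154679}{166375}$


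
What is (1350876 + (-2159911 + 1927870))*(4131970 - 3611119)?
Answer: 582746328585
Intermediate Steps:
(1350876 + (-2159911 + 1927870))*(4131970 - 3611119) = (1350876 - 232041)*520851 = 1118835*520851 = 582746328585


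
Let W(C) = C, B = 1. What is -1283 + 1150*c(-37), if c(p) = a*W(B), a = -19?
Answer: -23133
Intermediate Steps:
c(p) = -19 (c(p) = -19*1 = -19)
-1283 + 1150*c(-37) = -1283 + 1150*(-19) = -1283 - 21850 = -23133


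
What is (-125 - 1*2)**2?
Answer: 16129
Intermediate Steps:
(-125 - 1*2)**2 = (-125 - 2)**2 = (-127)**2 = 16129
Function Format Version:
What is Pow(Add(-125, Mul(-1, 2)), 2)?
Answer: 16129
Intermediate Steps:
Pow(Add(-125, Mul(-1, 2)), 2) = Pow(Add(-125, -2), 2) = Pow(-127, 2) = 16129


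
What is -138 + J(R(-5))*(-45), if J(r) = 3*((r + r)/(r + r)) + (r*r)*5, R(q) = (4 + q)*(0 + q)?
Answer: -5898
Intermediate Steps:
R(q) = q*(4 + q) (R(q) = (4 + q)*q = q*(4 + q))
J(r) = 3 + 5*r² (J(r) = 3*((2*r)/((2*r))) + r²*5 = 3*((2*r)*(1/(2*r))) + 5*r² = 3*1 + 5*r² = 3 + 5*r²)
-138 + J(R(-5))*(-45) = -138 + (3 + 5*(-5*(4 - 5))²)*(-45) = -138 + (3 + 5*(-5*(-1))²)*(-45) = -138 + (3 + 5*5²)*(-45) = -138 + (3 + 5*25)*(-45) = -138 + (3 + 125)*(-45) = -138 + 128*(-45) = -138 - 5760 = -5898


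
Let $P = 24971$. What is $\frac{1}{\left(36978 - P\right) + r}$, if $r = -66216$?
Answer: $- \frac{1}{54209} \approx -1.8447 \cdot 10^{-5}$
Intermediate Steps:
$\frac{1}{\left(36978 - P\right) + r} = \frac{1}{\left(36978 - 24971\right) - 66216} = \frac{1}{12007 - 66216} = \frac{1}{-54209} = - \frac{1}{54209}$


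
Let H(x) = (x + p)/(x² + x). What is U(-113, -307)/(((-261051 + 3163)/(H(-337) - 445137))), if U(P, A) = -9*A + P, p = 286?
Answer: 22261657502125/4866862336 ≈ 4574.1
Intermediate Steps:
U(P, A) = P - 9*A
H(x) = (286 + x)/(x + x²) (H(x) = (x + 286)/(x² + x) = (286 + x)/(x + x²))
U(-113, -307)/(((-261051 + 3163)/(H(-337) - 445137))) = (-113 - 9*(-307))/(((-261051 + 3163)/((286 - 337)/((-337)*(1 - 337)) - 445137))) = (-113 + 2763)/((-257888/(-1/337*(-51)/(-336) - 445137))) = 2650/((-257888/(-1/337*(-1/336)*(-51) - 445137))) = 2650/((-257888/(-17/37744 - 445137))) = 2650/((-257888/(-16801250945/37744))) = 2650/((-257888*(-37744/16801250945))) = 2650/(9733724672/16801250945) = 2650*(16801250945/9733724672) = 22261657502125/4866862336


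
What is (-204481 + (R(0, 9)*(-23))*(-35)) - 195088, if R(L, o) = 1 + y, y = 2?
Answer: -397154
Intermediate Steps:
R(L, o) = 3 (R(L, o) = 1 + 2 = 3)
(-204481 + (R(0, 9)*(-23))*(-35)) - 195088 = (-204481 + (3*(-23))*(-35)) - 195088 = (-204481 - 69*(-35)) - 195088 = (-204481 + 2415) - 195088 = -202066 - 195088 = -397154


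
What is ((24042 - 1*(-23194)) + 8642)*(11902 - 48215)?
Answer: -2029097814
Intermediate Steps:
((24042 - 1*(-23194)) + 8642)*(11902 - 48215) = ((24042 + 23194) + 8642)*(-36313) = (47236 + 8642)*(-36313) = 55878*(-36313) = -2029097814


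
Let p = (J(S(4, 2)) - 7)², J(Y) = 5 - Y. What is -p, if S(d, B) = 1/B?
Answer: -25/4 ≈ -6.2500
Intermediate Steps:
p = 25/4 (p = ((5 - 1/2) - 7)² = ((5 - 1*½) - 7)² = ((5 - ½) - 7)² = (9/2 - 7)² = (-5/2)² = 25/4 ≈ 6.2500)
-p = -1*25/4 = -25/4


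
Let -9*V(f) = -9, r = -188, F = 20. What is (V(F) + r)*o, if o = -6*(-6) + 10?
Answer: -8602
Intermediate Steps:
V(f) = 1 (V(f) = -⅑*(-9) = 1)
o = 46 (o = 36 + 10 = 46)
(V(F) + r)*o = (1 - 188)*46 = -187*46 = -8602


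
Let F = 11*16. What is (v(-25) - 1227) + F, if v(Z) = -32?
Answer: -1083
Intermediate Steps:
F = 176
(v(-25) - 1227) + F = (-32 - 1227) + 176 = -1259 + 176 = -1083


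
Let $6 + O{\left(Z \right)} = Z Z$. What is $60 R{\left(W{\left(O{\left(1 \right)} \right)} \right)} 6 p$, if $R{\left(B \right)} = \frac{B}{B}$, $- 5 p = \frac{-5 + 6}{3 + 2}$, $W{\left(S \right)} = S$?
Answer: $- \frac{72}{5} \approx -14.4$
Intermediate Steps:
$O{\left(Z \right)} = -6 + Z^{2}$ ($O{\left(Z \right)} = -6 + Z Z = -6 + Z^{2}$)
$p = - \frac{1}{25}$ ($p = - \frac{\left(-5 + 6\right) \frac{1}{3 + 2}}{5} = - \frac{1 \cdot \frac{1}{5}}{5} = \left(- \frac{1}{5}\right) \frac{1}{5} = - \frac{1}{25} \approx -0.04$)
$R{\left(B \right)} = 1$
$60 R{\left(W{\left(O{\left(1 \right)} \right)} \right)} 6 p = 60 \cdot 1 \cdot 6 \left(- \frac{1}{25}\right) = 60 \left(- \frac{6}{25}\right) = - \frac{72}{5}$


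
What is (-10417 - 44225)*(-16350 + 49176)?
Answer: -1793678292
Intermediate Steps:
(-10417 - 44225)*(-16350 + 49176) = -54642*32826 = -1793678292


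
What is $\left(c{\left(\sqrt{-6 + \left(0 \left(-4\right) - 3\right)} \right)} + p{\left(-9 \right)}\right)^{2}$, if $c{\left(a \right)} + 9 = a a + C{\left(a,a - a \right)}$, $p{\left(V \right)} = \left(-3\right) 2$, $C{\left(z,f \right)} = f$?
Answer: $576$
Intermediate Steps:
$p{\left(V \right)} = -6$
$c{\left(a \right)} = -9 + a^{2}$ ($c{\left(a \right)} = -9 + \left(a a + \left(a - a\right)\right) = -9 + \left(a^{2} + 0\right) = -9 + a^{2}$)
$\left(c{\left(\sqrt{-6 + \left(0 \left(-4\right) - 3\right)} \right)} + p{\left(-9 \right)}\right)^{2} = \left(\left(-9 + \left(\sqrt{-6 + \left(0 \left(-4\right) - 3\right)}\right)^{2}\right) - 6\right)^{2} = \left(\left(-9 + \left(\sqrt{-6 + \left(0 - 3\right)}\right)^{2}\right) - 6\right)^{2} = \left(\left(-9 + \left(\sqrt{-6 - 3}\right)^{2}\right) - 6\right)^{2} = \left(\left(-9 + \left(\sqrt{-9}\right)^{2}\right) - 6\right)^{2} = \left(\left(-9 + \left(3 i\right)^{2}\right) - 6\right)^{2} = \left(\left(-9 - 9\right) - 6\right)^{2} = \left(-18 - 6\right)^{2} = \left(-24\right)^{2} = 576$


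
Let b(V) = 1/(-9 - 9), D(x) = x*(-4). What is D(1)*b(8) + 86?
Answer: 776/9 ≈ 86.222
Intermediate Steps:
D(x) = -4*x
b(V) = -1/18 (b(V) = 1/(-18) = -1/18)
D(1)*b(8) + 86 = -4*1*(-1/18) + 86 = -4*(-1/18) + 86 = 2/9 + 86 = 776/9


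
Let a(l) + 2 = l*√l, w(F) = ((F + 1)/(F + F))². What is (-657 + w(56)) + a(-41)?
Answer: -8263247/12544 - 41*I*√41 ≈ -658.74 - 262.53*I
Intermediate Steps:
w(F) = (1 + F)²/(4*F²) (w(F) = ((1 + F)/((2*F)))² = ((1 + F)*(1/(2*F)))² = ((1 + F)/(2*F))² = (1 + F)²/(4*F²))
a(l) = -2 + l^(3/2) (a(l) = -2 + l*√l = -2 + l^(3/2))
(-657 + w(56)) + a(-41) = (-657 + (¼)*(1 + 56)²/56²) + (-2 + (-41)^(3/2)) = (-657 + (¼)*(1/3136)*57²) + (-2 - 41*I*√41) = (-657 + (¼)*(1/3136)*3249) + (-2 - 41*I*√41) = (-657 + 3249/12544) + (-2 - 41*I*√41) = -8238159/12544 + (-2 - 41*I*√41) = -8263247/12544 - 41*I*√41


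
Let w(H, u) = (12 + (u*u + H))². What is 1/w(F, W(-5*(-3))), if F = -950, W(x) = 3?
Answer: 1/863041 ≈ 1.1587e-6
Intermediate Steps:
w(H, u) = (12 + H + u²)² (w(H, u) = (12 + (u² + H))² = (12 + (H + u²))² = (12 + H + u²)²)
1/w(F, W(-5*(-3))) = 1/((12 - 950 + 3²)²) = 1/((12 - 950 + 9)²) = 1/((-929)²) = 1/863041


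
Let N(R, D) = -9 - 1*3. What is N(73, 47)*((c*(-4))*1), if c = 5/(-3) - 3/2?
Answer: -152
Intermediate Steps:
c = -19/6 (c = 5*(-1/3) - 3*1/2 = -5/3 - 3/2 = -19/6 ≈ -3.1667)
N(R, D) = -12 (N(R, D) = -9 - 3 = -12)
N(73, 47)*((c*(-4))*1) = -12*(-19/6*(-4)) = -152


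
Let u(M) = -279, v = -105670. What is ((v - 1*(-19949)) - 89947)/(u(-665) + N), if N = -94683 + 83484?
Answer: 29278/1913 ≈ 15.305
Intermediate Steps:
N = -11199
((v - 1*(-19949)) - 89947)/(u(-665) + N) = ((-105670 - 1*(-19949)) - 89947)/(-279 - 11199) = ((-105670 + 19949) - 89947)/(-11478) = (-85721 - 89947)*(-1/11478) = -175668*(-1/11478) = 29278/1913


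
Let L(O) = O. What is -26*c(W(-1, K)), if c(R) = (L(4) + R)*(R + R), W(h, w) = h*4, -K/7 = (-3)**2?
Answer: 0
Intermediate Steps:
K = -63 (K = -7*(-3)**2 = -7*9 = -63)
W(h, w) = 4*h
c(R) = 2*R*(4 + R) (c(R) = (4 + R)*(R + R) = (4 + R)*(2*R) = 2*R*(4 + R))
-26*c(W(-1, K)) = -52*4*(-1)*(4 + 4*(-1)) = -52*(-4)*(4 - 4) = -52*(-4)*0 = -26*0 = 0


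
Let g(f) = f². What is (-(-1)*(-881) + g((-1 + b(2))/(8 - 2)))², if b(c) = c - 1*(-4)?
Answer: 1004319481/1296 ≈ 7.7494e+5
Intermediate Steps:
b(c) = 4 + c (b(c) = c + 4 = 4 + c)
(-(-1)*(-881) + g((-1 + b(2))/(8 - 2)))² = (-(-1)*(-881) + ((-1 + (4 + 2))/(8 - 2))²)² = (-1*881 + ((-1 + 6)/6)²)² = (-881 + (5*(⅙))²)² = (-881 + (⅚)²)² = (-881 + 25/36)² = (-31691/36)² = 1004319481/1296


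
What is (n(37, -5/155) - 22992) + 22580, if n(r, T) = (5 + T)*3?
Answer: -12310/31 ≈ -397.10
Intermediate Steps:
n(r, T) = 15 + 3*T
(n(37, -5/155) - 22992) + 22580 = ((15 + 3*(-5/155)) - 22992) + 22580 = ((15 + 3*(-5*1/155)) - 22992) + 22580 = ((15 + 3*(-1/31)) - 22992) + 22580 = ((15 - 3/31) - 22992) + 22580 = (462/31 - 22992) + 22580 = -712290/31 + 22580 = -12310/31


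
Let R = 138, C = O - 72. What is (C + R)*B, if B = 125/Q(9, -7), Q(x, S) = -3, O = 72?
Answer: -5750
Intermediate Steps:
C = 0 (C = 72 - 72 = 0)
B = -125/3 (B = 125/(-3) = 125*(-1/3) = -125/3 ≈ -41.667)
(C + R)*B = (0 + 138)*(-125/3) = 138*(-125/3) = -5750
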